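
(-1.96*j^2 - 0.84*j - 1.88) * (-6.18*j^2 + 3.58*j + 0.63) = 12.1128*j^4 - 1.8256*j^3 + 7.3764*j^2 - 7.2596*j - 1.1844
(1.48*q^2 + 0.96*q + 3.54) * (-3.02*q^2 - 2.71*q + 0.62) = -4.4696*q^4 - 6.91*q^3 - 12.3748*q^2 - 8.9982*q + 2.1948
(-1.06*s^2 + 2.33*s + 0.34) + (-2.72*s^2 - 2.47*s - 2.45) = -3.78*s^2 - 0.14*s - 2.11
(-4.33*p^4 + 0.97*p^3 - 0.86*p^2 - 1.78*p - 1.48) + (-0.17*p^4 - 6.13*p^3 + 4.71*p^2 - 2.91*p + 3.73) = -4.5*p^4 - 5.16*p^3 + 3.85*p^2 - 4.69*p + 2.25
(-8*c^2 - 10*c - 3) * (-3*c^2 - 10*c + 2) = 24*c^4 + 110*c^3 + 93*c^2 + 10*c - 6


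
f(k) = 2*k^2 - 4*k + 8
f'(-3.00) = -16.00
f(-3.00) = 38.00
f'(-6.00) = -28.00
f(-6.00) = 104.00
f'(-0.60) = -6.40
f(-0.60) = 11.12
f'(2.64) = 6.56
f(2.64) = 11.38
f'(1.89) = 3.56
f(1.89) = 7.58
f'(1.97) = 3.88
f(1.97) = 7.88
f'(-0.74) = -6.96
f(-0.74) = 12.06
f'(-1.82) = -11.28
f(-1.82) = 21.90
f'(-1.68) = -10.72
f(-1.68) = 20.36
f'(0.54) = -1.84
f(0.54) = 6.42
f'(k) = 4*k - 4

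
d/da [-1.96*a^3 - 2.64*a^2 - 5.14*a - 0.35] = -5.88*a^2 - 5.28*a - 5.14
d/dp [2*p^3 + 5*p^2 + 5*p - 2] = 6*p^2 + 10*p + 5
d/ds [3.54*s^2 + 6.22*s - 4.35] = 7.08*s + 6.22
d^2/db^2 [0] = 0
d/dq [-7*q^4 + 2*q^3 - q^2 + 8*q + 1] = -28*q^3 + 6*q^2 - 2*q + 8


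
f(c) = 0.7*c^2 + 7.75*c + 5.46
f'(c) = 1.4*c + 7.75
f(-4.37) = -15.04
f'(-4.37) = 1.63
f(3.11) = 36.33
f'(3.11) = 12.10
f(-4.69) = -15.49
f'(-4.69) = 1.18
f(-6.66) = -15.11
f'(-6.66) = -1.57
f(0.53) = 9.76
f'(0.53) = 8.49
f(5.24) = 65.29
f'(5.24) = 15.09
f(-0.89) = -0.88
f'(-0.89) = 6.50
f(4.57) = 55.50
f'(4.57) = 14.15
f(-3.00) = -11.49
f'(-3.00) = 3.55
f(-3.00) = -11.49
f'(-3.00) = 3.55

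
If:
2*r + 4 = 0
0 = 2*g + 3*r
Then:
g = 3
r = -2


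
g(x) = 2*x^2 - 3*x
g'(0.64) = -0.44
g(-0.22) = 0.76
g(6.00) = 54.00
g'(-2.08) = -11.32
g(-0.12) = 0.39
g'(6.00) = 21.00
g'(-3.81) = -18.24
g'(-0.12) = -3.48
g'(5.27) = 18.08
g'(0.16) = -2.36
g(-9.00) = 189.00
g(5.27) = 39.74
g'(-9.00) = -39.00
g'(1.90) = 4.60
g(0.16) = -0.43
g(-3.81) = 40.46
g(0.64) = -1.10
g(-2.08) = 14.89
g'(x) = 4*x - 3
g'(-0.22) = -3.88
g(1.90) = 1.52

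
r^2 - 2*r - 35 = (r - 7)*(r + 5)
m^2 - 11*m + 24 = (m - 8)*(m - 3)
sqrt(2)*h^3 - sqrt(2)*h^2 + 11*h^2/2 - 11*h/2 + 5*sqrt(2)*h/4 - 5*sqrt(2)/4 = (h - 1)*(h + 5*sqrt(2)/2)*(sqrt(2)*h + 1/2)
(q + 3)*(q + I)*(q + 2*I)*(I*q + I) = I*q^4 - 3*q^3 + 4*I*q^3 - 12*q^2 + I*q^2 - 9*q - 8*I*q - 6*I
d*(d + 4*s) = d^2 + 4*d*s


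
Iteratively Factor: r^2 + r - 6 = (r + 3)*(r - 2)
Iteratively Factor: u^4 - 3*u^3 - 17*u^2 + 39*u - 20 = (u - 1)*(u^3 - 2*u^2 - 19*u + 20) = (u - 1)^2*(u^2 - u - 20) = (u - 5)*(u - 1)^2*(u + 4)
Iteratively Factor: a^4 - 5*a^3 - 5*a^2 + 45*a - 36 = (a + 3)*(a^3 - 8*a^2 + 19*a - 12) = (a - 1)*(a + 3)*(a^2 - 7*a + 12) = (a - 4)*(a - 1)*(a + 3)*(a - 3)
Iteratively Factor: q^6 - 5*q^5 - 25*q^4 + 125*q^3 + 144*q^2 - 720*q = (q + 3)*(q^5 - 8*q^4 - q^3 + 128*q^2 - 240*q) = (q + 3)*(q + 4)*(q^4 - 12*q^3 + 47*q^2 - 60*q) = q*(q + 3)*(q + 4)*(q^3 - 12*q^2 + 47*q - 60) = q*(q - 4)*(q + 3)*(q + 4)*(q^2 - 8*q + 15) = q*(q - 4)*(q - 3)*(q + 3)*(q + 4)*(q - 5)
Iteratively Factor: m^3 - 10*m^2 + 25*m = (m)*(m^2 - 10*m + 25) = m*(m - 5)*(m - 5)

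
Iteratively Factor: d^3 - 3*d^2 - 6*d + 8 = (d - 1)*(d^2 - 2*d - 8) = (d - 1)*(d + 2)*(d - 4)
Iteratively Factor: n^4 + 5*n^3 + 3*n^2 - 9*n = (n + 3)*(n^3 + 2*n^2 - 3*n) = (n + 3)^2*(n^2 - n) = (n - 1)*(n + 3)^2*(n)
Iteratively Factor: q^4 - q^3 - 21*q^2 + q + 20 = (q - 5)*(q^3 + 4*q^2 - q - 4) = (q - 5)*(q + 1)*(q^2 + 3*q - 4) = (q - 5)*(q + 1)*(q + 4)*(q - 1)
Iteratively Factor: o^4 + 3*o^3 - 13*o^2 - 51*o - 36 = (o + 3)*(o^3 - 13*o - 12) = (o + 1)*(o + 3)*(o^2 - o - 12) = (o + 1)*(o + 3)^2*(o - 4)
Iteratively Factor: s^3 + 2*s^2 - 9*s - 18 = (s - 3)*(s^2 + 5*s + 6) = (s - 3)*(s + 3)*(s + 2)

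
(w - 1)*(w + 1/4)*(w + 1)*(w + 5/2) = w^4 + 11*w^3/4 - 3*w^2/8 - 11*w/4 - 5/8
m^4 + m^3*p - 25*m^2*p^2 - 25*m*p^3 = m*(m - 5*p)*(m + p)*(m + 5*p)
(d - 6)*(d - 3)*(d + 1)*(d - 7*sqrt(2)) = d^4 - 7*sqrt(2)*d^3 - 8*d^3 + 9*d^2 + 56*sqrt(2)*d^2 - 63*sqrt(2)*d + 18*d - 126*sqrt(2)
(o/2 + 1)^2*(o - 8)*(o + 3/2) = o^4/4 - 5*o^3/8 - 17*o^2/2 - 37*o/2 - 12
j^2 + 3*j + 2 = (j + 1)*(j + 2)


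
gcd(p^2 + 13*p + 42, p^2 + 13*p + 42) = p^2 + 13*p + 42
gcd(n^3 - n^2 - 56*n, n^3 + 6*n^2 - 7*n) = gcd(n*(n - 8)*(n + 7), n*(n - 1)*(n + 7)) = n^2 + 7*n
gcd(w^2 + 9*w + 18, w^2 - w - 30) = 1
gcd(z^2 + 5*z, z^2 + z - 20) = z + 5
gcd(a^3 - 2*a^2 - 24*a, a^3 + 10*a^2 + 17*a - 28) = a + 4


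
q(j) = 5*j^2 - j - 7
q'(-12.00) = -121.00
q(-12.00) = 725.00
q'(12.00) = 119.00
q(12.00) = 701.00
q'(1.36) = 12.60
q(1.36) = 0.89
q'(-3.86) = -39.60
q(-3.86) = 71.36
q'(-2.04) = -21.40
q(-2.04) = 15.85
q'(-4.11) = -42.10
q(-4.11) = 81.57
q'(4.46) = 43.60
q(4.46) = 88.00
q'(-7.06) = -71.60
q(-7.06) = 249.28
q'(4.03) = 39.30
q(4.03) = 70.17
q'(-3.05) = -31.50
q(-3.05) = 42.56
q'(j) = 10*j - 1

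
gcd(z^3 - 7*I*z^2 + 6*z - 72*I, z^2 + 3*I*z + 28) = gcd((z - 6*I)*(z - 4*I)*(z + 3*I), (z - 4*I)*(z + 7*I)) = z - 4*I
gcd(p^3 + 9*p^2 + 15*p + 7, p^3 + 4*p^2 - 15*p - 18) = p + 1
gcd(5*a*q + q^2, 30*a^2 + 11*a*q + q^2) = 5*a + q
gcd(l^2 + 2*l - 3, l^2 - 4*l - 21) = l + 3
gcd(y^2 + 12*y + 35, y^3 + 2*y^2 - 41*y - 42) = y + 7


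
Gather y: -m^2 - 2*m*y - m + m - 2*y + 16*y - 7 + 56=-m^2 + y*(14 - 2*m) + 49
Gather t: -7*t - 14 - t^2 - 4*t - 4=-t^2 - 11*t - 18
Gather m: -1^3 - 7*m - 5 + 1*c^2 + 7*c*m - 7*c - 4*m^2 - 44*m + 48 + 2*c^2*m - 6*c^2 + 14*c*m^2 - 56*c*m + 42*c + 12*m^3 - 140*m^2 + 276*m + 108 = -5*c^2 + 35*c + 12*m^3 + m^2*(14*c - 144) + m*(2*c^2 - 49*c + 225) + 150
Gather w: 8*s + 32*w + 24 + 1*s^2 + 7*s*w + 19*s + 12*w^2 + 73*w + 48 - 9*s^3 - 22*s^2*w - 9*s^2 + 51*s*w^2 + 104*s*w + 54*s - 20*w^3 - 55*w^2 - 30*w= -9*s^3 - 8*s^2 + 81*s - 20*w^3 + w^2*(51*s - 43) + w*(-22*s^2 + 111*s + 75) + 72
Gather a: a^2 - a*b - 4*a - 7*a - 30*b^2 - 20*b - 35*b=a^2 + a*(-b - 11) - 30*b^2 - 55*b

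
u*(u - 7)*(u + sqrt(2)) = u^3 - 7*u^2 + sqrt(2)*u^2 - 7*sqrt(2)*u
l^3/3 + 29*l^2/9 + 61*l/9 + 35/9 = (l/3 + 1/3)*(l + 5/3)*(l + 7)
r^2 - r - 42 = (r - 7)*(r + 6)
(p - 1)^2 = p^2 - 2*p + 1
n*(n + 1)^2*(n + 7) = n^4 + 9*n^3 + 15*n^2 + 7*n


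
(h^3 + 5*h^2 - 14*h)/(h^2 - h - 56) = h*(h - 2)/(h - 8)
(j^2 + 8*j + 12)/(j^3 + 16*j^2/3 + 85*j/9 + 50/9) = 9*(j + 6)/(9*j^2 + 30*j + 25)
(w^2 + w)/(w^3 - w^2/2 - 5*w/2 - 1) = 2*w/(2*w^2 - 3*w - 2)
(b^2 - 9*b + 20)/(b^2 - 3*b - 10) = (b - 4)/(b + 2)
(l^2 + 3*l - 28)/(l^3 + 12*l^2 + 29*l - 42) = (l - 4)/(l^2 + 5*l - 6)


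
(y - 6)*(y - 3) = y^2 - 9*y + 18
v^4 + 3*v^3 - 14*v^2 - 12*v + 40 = (v - 2)^2*(v + 2)*(v + 5)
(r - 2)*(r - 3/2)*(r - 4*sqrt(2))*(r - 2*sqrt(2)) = r^4 - 6*sqrt(2)*r^3 - 7*r^3/2 + 19*r^2 + 21*sqrt(2)*r^2 - 56*r - 18*sqrt(2)*r + 48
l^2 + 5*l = l*(l + 5)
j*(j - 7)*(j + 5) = j^3 - 2*j^2 - 35*j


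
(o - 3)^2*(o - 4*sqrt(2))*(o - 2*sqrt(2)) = o^4 - 6*sqrt(2)*o^3 - 6*o^3 + 25*o^2 + 36*sqrt(2)*o^2 - 96*o - 54*sqrt(2)*o + 144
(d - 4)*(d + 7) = d^2 + 3*d - 28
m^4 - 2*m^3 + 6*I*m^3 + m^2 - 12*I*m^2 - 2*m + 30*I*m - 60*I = (m - 2)*(m - 2*I)*(m + 3*I)*(m + 5*I)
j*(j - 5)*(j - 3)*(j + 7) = j^4 - j^3 - 41*j^2 + 105*j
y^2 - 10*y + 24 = (y - 6)*(y - 4)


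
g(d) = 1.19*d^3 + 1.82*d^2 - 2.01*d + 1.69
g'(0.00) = -2.01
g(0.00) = 1.69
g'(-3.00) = 19.20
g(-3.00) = -8.03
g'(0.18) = -1.24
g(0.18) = 1.39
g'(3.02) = 41.54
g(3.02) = 45.00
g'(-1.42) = 0.02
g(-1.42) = 4.81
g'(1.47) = 11.06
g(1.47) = 6.45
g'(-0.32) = -2.81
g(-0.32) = 2.48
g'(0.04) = -1.86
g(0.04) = 1.61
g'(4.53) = 87.74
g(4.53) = 140.55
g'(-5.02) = 69.68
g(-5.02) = -92.90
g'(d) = 3.57*d^2 + 3.64*d - 2.01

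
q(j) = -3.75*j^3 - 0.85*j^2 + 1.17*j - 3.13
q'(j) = -11.25*j^2 - 1.7*j + 1.17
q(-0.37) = -3.49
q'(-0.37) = 0.26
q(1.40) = -13.45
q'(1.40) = -23.26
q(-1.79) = 13.56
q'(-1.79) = -31.83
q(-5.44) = 569.06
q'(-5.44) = -322.51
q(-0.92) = -2.01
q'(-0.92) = -6.79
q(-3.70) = 170.85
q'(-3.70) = -146.55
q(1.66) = -20.68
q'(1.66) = -32.65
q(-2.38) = 39.83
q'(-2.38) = -58.51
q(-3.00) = 86.96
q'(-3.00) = -94.98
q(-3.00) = 86.96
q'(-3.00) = -94.98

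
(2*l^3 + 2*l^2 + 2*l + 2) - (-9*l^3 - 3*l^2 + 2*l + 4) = 11*l^3 + 5*l^2 - 2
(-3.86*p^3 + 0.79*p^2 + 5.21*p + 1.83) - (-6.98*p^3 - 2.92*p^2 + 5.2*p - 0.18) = 3.12*p^3 + 3.71*p^2 + 0.00999999999999979*p + 2.01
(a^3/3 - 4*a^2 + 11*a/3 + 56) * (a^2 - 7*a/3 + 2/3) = a^5/3 - 43*a^4/9 + 119*a^3/9 + 403*a^2/9 - 1154*a/9 + 112/3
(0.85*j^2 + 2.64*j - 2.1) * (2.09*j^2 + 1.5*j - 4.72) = 1.7765*j^4 + 6.7926*j^3 - 4.441*j^2 - 15.6108*j + 9.912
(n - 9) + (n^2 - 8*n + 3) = n^2 - 7*n - 6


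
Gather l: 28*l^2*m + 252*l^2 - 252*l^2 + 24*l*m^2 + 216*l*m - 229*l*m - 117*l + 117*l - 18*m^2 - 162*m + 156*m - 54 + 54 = 28*l^2*m + l*(24*m^2 - 13*m) - 18*m^2 - 6*m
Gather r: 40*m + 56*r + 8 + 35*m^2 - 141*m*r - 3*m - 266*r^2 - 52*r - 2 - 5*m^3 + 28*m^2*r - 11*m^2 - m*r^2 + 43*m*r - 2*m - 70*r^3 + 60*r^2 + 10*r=-5*m^3 + 24*m^2 + 35*m - 70*r^3 + r^2*(-m - 206) + r*(28*m^2 - 98*m + 14) + 6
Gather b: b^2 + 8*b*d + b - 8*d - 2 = b^2 + b*(8*d + 1) - 8*d - 2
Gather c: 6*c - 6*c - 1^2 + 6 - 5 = 0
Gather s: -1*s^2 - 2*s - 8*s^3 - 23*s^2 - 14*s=-8*s^3 - 24*s^2 - 16*s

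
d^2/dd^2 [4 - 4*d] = 0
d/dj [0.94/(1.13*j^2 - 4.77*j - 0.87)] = (4.4838 - 2.1244*j)/(-1.13*j^2 + 4.77*j + 0.87)^2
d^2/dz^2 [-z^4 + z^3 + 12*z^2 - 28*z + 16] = -12*z^2 + 6*z + 24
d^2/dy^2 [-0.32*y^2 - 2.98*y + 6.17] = -0.640000000000000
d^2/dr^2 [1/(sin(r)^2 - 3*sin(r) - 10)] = (-4*sin(r)^4 + 9*sin(r)^3 - 43*sin(r)^2 + 12*sin(r) + 38)/((sin(r) - 5)^3*(sin(r) + 2)^3)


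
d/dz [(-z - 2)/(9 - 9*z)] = -1/(3*(z - 1)^2)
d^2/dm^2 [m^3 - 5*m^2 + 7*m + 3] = 6*m - 10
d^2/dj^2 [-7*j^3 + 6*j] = -42*j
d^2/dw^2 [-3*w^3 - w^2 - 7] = -18*w - 2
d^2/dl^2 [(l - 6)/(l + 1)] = -14/(l + 1)^3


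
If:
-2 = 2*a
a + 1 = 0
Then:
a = -1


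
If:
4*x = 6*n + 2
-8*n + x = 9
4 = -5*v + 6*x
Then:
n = -17/13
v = -166/65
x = -19/13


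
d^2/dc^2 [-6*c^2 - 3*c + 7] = -12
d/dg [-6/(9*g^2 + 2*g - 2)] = 12*(9*g + 1)/(9*g^2 + 2*g - 2)^2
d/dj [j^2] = 2*j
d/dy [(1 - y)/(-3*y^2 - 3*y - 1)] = (-3*y^2 + 6*y + 4)/(9*y^4 + 18*y^3 + 15*y^2 + 6*y + 1)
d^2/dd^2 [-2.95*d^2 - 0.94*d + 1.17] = -5.90000000000000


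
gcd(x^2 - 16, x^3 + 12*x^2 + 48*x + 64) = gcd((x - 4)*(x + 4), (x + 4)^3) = x + 4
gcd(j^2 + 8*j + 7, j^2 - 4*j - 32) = 1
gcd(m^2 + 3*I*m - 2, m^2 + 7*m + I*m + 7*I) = m + I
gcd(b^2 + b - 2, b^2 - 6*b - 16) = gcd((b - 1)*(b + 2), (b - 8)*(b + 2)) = b + 2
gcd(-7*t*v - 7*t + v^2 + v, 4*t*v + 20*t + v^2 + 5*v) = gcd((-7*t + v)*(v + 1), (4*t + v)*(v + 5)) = 1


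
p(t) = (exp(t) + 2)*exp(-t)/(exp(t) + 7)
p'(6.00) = 0.00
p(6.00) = 0.00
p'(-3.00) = -5.74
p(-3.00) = 5.84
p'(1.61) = -0.08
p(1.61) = 0.12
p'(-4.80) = -34.72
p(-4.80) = 34.82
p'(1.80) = -0.07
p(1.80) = 0.10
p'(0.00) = -0.30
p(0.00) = 0.38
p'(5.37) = -0.00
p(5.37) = 0.00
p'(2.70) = -0.04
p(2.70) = 0.05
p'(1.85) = -0.07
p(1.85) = 0.10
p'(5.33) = -0.00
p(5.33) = 0.00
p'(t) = -(exp(t) + 2)*exp(-t)/(exp(t) + 7) - (exp(t) + 2)/(exp(t) + 7)^2 + 1/(exp(t) + 7) = (-exp(2*t) - 4*exp(t) - 14)*exp(-t)/(exp(2*t) + 14*exp(t) + 49)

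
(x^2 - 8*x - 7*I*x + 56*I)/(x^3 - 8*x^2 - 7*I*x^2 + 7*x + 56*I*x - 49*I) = (x - 8)/(x^2 - 8*x + 7)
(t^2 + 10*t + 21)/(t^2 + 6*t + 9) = (t + 7)/(t + 3)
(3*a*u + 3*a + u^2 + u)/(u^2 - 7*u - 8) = (3*a + u)/(u - 8)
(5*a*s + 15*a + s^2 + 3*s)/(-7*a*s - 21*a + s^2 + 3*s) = (5*a + s)/(-7*a + s)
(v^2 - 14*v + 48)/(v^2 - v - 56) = (v - 6)/(v + 7)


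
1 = 1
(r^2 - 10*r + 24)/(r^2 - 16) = (r - 6)/(r + 4)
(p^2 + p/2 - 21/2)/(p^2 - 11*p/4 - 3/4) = 2*(2*p + 7)/(4*p + 1)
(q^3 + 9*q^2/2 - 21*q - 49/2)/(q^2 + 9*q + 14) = (2*q^2 - 5*q - 7)/(2*(q + 2))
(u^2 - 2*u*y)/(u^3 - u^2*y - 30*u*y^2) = (-u + 2*y)/(-u^2 + u*y + 30*y^2)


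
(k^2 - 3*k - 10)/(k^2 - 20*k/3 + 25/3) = 3*(k + 2)/(3*k - 5)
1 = 1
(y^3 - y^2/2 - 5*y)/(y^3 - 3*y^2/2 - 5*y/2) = (y + 2)/(y + 1)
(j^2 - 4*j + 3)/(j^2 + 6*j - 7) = (j - 3)/(j + 7)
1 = 1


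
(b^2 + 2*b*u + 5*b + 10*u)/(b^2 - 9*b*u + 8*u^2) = (b^2 + 2*b*u + 5*b + 10*u)/(b^2 - 9*b*u + 8*u^2)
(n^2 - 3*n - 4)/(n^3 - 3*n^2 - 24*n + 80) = (n + 1)/(n^2 + n - 20)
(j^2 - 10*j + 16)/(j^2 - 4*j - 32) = (j - 2)/(j + 4)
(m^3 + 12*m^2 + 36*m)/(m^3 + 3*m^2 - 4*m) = (m^2 + 12*m + 36)/(m^2 + 3*m - 4)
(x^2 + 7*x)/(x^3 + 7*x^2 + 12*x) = (x + 7)/(x^2 + 7*x + 12)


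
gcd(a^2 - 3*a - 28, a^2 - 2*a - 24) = a + 4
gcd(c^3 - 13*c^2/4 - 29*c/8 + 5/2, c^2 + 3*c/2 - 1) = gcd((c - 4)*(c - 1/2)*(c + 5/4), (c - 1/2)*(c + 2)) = c - 1/2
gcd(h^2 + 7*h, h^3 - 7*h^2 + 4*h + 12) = 1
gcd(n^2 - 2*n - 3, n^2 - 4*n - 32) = 1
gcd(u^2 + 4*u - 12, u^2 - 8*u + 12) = u - 2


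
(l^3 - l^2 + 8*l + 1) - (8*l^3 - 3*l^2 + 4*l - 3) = -7*l^3 + 2*l^2 + 4*l + 4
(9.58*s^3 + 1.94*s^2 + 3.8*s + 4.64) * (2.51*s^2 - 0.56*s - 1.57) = 24.0458*s^5 - 0.495400000000001*s^4 - 6.589*s^3 + 6.4726*s^2 - 8.5644*s - 7.2848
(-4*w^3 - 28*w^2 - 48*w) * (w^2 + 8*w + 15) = -4*w^5 - 60*w^4 - 332*w^3 - 804*w^2 - 720*w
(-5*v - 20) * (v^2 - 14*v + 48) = -5*v^3 + 50*v^2 + 40*v - 960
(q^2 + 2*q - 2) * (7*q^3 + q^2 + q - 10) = 7*q^5 + 15*q^4 - 11*q^3 - 10*q^2 - 22*q + 20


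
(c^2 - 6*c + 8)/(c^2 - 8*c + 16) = (c - 2)/(c - 4)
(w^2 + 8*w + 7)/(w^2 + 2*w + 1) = (w + 7)/(w + 1)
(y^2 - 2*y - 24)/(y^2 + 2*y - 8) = (y - 6)/(y - 2)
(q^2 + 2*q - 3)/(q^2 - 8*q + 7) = (q + 3)/(q - 7)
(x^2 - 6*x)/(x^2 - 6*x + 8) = x*(x - 6)/(x^2 - 6*x + 8)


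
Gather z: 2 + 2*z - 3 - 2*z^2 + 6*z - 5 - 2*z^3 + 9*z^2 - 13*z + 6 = -2*z^3 + 7*z^2 - 5*z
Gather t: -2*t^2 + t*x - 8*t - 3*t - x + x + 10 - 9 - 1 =-2*t^2 + t*(x - 11)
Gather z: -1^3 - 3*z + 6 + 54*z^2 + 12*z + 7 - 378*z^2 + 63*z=-324*z^2 + 72*z + 12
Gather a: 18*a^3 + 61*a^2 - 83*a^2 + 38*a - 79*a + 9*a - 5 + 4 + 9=18*a^3 - 22*a^2 - 32*a + 8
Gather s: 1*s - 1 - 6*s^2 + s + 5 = -6*s^2 + 2*s + 4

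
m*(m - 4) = m^2 - 4*m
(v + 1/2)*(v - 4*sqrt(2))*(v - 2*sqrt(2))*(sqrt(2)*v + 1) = sqrt(2)*v^4 - 11*v^3 + sqrt(2)*v^3/2 - 11*v^2/2 + 10*sqrt(2)*v^2 + 5*sqrt(2)*v + 16*v + 8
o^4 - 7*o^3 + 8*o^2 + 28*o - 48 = (o - 4)*(o - 3)*(o - 2)*(o + 2)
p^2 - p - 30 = (p - 6)*(p + 5)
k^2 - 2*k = k*(k - 2)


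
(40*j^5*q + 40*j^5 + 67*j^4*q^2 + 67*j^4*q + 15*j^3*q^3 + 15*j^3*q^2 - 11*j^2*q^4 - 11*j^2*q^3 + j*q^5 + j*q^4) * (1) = 40*j^5*q + 40*j^5 + 67*j^4*q^2 + 67*j^4*q + 15*j^3*q^3 + 15*j^3*q^2 - 11*j^2*q^4 - 11*j^2*q^3 + j*q^5 + j*q^4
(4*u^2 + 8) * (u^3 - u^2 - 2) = 4*u^5 - 4*u^4 + 8*u^3 - 16*u^2 - 16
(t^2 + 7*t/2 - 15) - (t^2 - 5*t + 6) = 17*t/2 - 21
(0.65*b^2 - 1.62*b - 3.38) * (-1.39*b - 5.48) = -0.9035*b^3 - 1.3102*b^2 + 13.5758*b + 18.5224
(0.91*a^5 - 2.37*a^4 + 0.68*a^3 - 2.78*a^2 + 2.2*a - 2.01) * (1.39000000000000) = 1.2649*a^5 - 3.2943*a^4 + 0.9452*a^3 - 3.8642*a^2 + 3.058*a - 2.7939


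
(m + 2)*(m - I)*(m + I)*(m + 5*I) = m^4 + 2*m^3 + 5*I*m^3 + m^2 + 10*I*m^2 + 2*m + 5*I*m + 10*I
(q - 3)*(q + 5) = q^2 + 2*q - 15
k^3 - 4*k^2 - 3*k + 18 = (k - 3)^2*(k + 2)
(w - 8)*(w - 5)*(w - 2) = w^3 - 15*w^2 + 66*w - 80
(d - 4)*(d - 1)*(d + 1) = d^3 - 4*d^2 - d + 4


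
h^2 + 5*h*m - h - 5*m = (h - 1)*(h + 5*m)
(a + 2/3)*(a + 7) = a^2 + 23*a/3 + 14/3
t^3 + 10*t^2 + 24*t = t*(t + 4)*(t + 6)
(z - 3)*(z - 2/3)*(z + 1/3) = z^3 - 10*z^2/3 + 7*z/9 + 2/3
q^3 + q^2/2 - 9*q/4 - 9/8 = (q - 3/2)*(q + 1/2)*(q + 3/2)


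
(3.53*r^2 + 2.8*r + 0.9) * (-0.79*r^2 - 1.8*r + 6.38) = -2.7887*r^4 - 8.566*r^3 + 16.7704*r^2 + 16.244*r + 5.742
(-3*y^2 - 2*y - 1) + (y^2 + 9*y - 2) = -2*y^2 + 7*y - 3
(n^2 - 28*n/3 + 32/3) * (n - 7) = n^3 - 49*n^2/3 + 76*n - 224/3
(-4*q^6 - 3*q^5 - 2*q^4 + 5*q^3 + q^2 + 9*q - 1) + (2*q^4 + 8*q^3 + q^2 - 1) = -4*q^6 - 3*q^5 + 13*q^3 + 2*q^2 + 9*q - 2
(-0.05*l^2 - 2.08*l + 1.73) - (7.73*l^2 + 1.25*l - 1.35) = -7.78*l^2 - 3.33*l + 3.08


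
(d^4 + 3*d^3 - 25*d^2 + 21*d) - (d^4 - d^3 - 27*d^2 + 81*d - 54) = 4*d^3 + 2*d^2 - 60*d + 54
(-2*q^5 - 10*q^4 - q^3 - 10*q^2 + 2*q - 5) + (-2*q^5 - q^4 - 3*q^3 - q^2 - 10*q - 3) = -4*q^5 - 11*q^4 - 4*q^3 - 11*q^2 - 8*q - 8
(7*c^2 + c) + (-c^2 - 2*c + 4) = 6*c^2 - c + 4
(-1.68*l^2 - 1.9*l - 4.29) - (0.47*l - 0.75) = -1.68*l^2 - 2.37*l - 3.54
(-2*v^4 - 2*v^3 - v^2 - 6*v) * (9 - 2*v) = 4*v^5 - 14*v^4 - 16*v^3 + 3*v^2 - 54*v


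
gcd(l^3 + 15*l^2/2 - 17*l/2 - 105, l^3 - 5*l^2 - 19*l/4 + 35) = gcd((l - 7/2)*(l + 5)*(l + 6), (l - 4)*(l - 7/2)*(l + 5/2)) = l - 7/2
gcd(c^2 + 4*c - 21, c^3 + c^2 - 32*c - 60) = 1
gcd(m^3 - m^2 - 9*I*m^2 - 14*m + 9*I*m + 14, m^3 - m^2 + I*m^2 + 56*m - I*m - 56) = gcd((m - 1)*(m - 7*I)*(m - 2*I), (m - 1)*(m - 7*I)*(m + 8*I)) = m^2 + m*(-1 - 7*I) + 7*I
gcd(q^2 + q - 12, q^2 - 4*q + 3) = q - 3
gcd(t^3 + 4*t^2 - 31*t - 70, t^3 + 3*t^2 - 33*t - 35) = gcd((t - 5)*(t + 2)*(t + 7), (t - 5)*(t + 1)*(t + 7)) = t^2 + 2*t - 35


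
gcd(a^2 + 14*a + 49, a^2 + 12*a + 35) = a + 7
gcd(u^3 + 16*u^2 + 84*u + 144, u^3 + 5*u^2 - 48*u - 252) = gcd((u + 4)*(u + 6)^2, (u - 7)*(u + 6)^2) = u^2 + 12*u + 36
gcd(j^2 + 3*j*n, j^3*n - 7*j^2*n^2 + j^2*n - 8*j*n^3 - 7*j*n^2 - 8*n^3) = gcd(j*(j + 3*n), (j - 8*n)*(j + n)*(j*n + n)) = 1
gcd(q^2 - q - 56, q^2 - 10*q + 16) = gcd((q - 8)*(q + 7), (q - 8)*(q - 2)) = q - 8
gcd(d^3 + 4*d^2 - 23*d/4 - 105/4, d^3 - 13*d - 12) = d + 3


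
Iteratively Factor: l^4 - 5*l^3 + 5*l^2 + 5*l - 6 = (l - 1)*(l^3 - 4*l^2 + l + 6) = (l - 1)*(l + 1)*(l^2 - 5*l + 6) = (l - 2)*(l - 1)*(l + 1)*(l - 3)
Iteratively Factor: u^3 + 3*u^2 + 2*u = (u + 2)*(u^2 + u) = u*(u + 2)*(u + 1)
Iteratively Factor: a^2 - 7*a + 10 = (a - 5)*(a - 2)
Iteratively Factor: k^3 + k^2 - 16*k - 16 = (k + 1)*(k^2 - 16) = (k - 4)*(k + 1)*(k + 4)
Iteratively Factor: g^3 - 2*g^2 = (g)*(g^2 - 2*g) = g^2*(g - 2)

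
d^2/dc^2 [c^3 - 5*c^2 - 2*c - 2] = 6*c - 10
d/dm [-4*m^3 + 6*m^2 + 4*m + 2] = -12*m^2 + 12*m + 4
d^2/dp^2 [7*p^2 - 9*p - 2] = 14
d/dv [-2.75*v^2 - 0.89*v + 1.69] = -5.5*v - 0.89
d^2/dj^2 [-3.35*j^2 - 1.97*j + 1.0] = -6.70000000000000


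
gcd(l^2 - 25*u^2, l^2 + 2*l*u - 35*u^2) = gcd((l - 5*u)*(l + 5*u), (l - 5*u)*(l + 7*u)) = -l + 5*u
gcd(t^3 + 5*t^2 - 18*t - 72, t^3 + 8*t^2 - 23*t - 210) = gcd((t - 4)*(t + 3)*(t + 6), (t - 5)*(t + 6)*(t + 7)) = t + 6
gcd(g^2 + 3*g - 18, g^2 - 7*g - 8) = 1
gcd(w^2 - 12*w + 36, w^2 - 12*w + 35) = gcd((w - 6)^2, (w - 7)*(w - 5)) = 1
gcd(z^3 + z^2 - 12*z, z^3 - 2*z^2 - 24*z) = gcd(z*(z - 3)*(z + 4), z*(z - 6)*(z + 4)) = z^2 + 4*z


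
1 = 1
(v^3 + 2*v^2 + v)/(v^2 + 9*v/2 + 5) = 2*v*(v^2 + 2*v + 1)/(2*v^2 + 9*v + 10)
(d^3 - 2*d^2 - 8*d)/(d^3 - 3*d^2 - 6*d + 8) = d/(d - 1)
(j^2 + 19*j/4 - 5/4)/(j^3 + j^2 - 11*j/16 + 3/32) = 8*(j + 5)/(8*j^2 + 10*j - 3)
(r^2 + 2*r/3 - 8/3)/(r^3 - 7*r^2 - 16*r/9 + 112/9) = 3*(r + 2)/(3*r^2 - 17*r - 28)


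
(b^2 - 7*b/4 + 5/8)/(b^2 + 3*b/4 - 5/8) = (4*b - 5)/(4*b + 5)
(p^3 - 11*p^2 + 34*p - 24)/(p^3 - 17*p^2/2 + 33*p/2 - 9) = 2*(p - 4)/(2*p - 3)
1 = 1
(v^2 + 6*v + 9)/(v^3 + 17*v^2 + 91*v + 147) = (v + 3)/(v^2 + 14*v + 49)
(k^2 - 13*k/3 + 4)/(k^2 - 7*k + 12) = (k - 4/3)/(k - 4)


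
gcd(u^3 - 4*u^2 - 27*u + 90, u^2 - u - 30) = u^2 - u - 30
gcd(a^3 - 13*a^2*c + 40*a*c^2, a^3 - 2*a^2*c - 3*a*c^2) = a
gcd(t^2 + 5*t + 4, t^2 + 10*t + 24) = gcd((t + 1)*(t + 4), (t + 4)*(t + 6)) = t + 4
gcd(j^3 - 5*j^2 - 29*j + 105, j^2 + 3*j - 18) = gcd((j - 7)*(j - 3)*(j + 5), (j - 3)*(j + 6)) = j - 3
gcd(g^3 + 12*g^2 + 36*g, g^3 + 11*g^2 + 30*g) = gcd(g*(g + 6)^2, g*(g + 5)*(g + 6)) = g^2 + 6*g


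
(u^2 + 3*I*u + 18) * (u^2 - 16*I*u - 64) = u^4 - 13*I*u^3 + 2*u^2 - 480*I*u - 1152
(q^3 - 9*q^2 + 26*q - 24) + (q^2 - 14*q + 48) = q^3 - 8*q^2 + 12*q + 24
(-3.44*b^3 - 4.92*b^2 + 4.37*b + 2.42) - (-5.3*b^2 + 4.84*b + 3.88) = -3.44*b^3 + 0.38*b^2 - 0.47*b - 1.46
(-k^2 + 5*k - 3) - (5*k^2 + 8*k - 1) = -6*k^2 - 3*k - 2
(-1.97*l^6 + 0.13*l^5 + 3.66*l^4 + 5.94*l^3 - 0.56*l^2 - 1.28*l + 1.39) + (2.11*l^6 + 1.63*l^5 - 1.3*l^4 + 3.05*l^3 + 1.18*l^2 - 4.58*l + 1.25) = 0.14*l^6 + 1.76*l^5 + 2.36*l^4 + 8.99*l^3 + 0.62*l^2 - 5.86*l + 2.64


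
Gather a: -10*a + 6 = 6 - 10*a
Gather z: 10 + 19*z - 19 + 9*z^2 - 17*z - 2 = 9*z^2 + 2*z - 11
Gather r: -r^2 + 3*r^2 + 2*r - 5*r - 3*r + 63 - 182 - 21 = 2*r^2 - 6*r - 140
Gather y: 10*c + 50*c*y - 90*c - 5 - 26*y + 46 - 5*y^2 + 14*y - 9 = -80*c - 5*y^2 + y*(50*c - 12) + 32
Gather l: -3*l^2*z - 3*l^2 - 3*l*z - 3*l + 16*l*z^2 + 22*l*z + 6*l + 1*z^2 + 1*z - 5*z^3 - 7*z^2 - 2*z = l^2*(-3*z - 3) + l*(16*z^2 + 19*z + 3) - 5*z^3 - 6*z^2 - z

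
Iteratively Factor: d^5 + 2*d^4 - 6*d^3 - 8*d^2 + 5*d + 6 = (d + 3)*(d^4 - d^3 - 3*d^2 + d + 2) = (d + 1)*(d + 3)*(d^3 - 2*d^2 - d + 2) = (d - 1)*(d + 1)*(d + 3)*(d^2 - d - 2) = (d - 2)*(d - 1)*(d + 1)*(d + 3)*(d + 1)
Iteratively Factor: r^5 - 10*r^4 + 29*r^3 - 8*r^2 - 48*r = (r)*(r^4 - 10*r^3 + 29*r^2 - 8*r - 48) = r*(r - 4)*(r^3 - 6*r^2 + 5*r + 12) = r*(r - 4)^2*(r^2 - 2*r - 3) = r*(r - 4)^2*(r + 1)*(r - 3)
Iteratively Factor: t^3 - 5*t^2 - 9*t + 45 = (t + 3)*(t^2 - 8*t + 15) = (t - 3)*(t + 3)*(t - 5)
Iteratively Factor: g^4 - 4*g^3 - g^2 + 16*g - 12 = (g - 2)*(g^3 - 2*g^2 - 5*g + 6) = (g - 2)*(g - 1)*(g^2 - g - 6) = (g - 2)*(g - 1)*(g + 2)*(g - 3)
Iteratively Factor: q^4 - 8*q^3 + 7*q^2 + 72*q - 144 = (q - 4)*(q^3 - 4*q^2 - 9*q + 36) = (q - 4)^2*(q^2 - 9) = (q - 4)^2*(q - 3)*(q + 3)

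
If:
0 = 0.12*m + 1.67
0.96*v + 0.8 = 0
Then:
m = -13.92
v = -0.83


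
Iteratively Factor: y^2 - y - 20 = (y - 5)*(y + 4)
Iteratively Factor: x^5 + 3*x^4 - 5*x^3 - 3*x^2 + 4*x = (x + 1)*(x^4 + 2*x^3 - 7*x^2 + 4*x) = x*(x + 1)*(x^3 + 2*x^2 - 7*x + 4) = x*(x - 1)*(x + 1)*(x^2 + 3*x - 4) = x*(x - 1)*(x + 1)*(x + 4)*(x - 1)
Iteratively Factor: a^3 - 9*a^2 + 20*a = (a - 5)*(a^2 - 4*a) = (a - 5)*(a - 4)*(a)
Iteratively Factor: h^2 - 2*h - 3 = (h - 3)*(h + 1)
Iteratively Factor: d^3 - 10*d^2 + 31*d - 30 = (d - 5)*(d^2 - 5*d + 6) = (d - 5)*(d - 2)*(d - 3)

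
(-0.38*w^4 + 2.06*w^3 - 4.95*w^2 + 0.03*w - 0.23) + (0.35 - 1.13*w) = -0.38*w^4 + 2.06*w^3 - 4.95*w^2 - 1.1*w + 0.12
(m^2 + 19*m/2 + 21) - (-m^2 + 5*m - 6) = 2*m^2 + 9*m/2 + 27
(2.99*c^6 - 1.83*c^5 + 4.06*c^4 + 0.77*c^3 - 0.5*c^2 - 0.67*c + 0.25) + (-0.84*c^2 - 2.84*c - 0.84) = 2.99*c^6 - 1.83*c^5 + 4.06*c^4 + 0.77*c^3 - 1.34*c^2 - 3.51*c - 0.59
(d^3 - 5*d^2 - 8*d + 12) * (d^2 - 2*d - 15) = d^5 - 7*d^4 - 13*d^3 + 103*d^2 + 96*d - 180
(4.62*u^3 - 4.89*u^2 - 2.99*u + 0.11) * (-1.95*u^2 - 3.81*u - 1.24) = -9.009*u^5 - 8.0667*u^4 + 18.7326*u^3 + 17.241*u^2 + 3.2885*u - 0.1364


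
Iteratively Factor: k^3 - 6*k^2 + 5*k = (k)*(k^2 - 6*k + 5) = k*(k - 1)*(k - 5)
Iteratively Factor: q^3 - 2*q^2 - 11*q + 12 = (q - 1)*(q^2 - q - 12) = (q - 4)*(q - 1)*(q + 3)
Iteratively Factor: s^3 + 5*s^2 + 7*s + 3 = (s + 1)*(s^2 + 4*s + 3) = (s + 1)*(s + 3)*(s + 1)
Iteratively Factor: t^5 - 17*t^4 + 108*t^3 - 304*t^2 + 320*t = (t - 4)*(t^4 - 13*t^3 + 56*t^2 - 80*t) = (t - 5)*(t - 4)*(t^3 - 8*t^2 + 16*t) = (t - 5)*(t - 4)^2*(t^2 - 4*t) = (t - 5)*(t - 4)^3*(t)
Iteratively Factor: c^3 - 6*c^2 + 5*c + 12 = (c + 1)*(c^2 - 7*c + 12) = (c - 4)*(c + 1)*(c - 3)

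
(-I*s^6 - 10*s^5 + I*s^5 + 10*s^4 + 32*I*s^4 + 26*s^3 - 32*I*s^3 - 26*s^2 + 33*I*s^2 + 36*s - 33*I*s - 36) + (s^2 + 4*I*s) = -I*s^6 - 10*s^5 + I*s^5 + 10*s^4 + 32*I*s^4 + 26*s^3 - 32*I*s^3 - 25*s^2 + 33*I*s^2 + 36*s - 29*I*s - 36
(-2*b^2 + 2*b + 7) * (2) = -4*b^2 + 4*b + 14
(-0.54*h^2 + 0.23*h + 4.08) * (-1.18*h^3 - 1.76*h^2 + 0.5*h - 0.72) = 0.6372*h^5 + 0.679*h^4 - 5.4892*h^3 - 6.677*h^2 + 1.8744*h - 2.9376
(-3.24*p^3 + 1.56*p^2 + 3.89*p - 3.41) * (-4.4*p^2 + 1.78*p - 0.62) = 14.256*p^5 - 12.6312*p^4 - 12.3304*p^3 + 20.961*p^2 - 8.4816*p + 2.1142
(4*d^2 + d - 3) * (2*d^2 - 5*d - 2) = 8*d^4 - 18*d^3 - 19*d^2 + 13*d + 6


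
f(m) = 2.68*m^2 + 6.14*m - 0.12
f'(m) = 5.36*m + 6.14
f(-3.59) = 12.38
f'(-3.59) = -13.10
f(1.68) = 17.76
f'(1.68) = 15.14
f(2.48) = 31.59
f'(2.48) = 19.43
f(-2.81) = 3.79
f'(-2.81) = -8.92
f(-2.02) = -1.59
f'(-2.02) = -4.69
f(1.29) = 12.26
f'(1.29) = 13.05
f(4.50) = 81.78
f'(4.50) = 30.26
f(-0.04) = -0.36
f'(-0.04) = 5.93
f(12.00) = 459.48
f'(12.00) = 70.46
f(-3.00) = 5.58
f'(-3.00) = -9.94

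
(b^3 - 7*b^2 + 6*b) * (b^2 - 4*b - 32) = b^5 - 11*b^4 + 2*b^3 + 200*b^2 - 192*b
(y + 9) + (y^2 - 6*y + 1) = y^2 - 5*y + 10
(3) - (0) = 3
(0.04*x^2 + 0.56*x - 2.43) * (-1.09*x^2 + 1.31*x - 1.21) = -0.0436*x^4 - 0.558*x^3 + 3.3339*x^2 - 3.8609*x + 2.9403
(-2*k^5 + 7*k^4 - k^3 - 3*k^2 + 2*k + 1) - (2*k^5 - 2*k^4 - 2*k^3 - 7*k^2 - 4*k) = -4*k^5 + 9*k^4 + k^3 + 4*k^2 + 6*k + 1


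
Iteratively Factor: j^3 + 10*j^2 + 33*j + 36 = (j + 4)*(j^2 + 6*j + 9) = (j + 3)*(j + 4)*(j + 3)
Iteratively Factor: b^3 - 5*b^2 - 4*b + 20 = (b - 5)*(b^2 - 4) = (b - 5)*(b + 2)*(b - 2)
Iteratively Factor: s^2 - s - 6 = (s - 3)*(s + 2)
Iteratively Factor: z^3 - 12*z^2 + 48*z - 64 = (z - 4)*(z^2 - 8*z + 16) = (z - 4)^2*(z - 4)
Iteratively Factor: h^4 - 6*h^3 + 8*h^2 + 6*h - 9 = (h - 3)*(h^3 - 3*h^2 - h + 3) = (h - 3)*(h - 1)*(h^2 - 2*h - 3) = (h - 3)^2*(h - 1)*(h + 1)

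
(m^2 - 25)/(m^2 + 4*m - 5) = (m - 5)/(m - 1)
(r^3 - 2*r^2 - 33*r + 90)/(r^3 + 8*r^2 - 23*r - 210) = (r - 3)/(r + 7)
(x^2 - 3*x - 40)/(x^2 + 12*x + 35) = (x - 8)/(x + 7)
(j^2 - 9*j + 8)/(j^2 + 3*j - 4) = (j - 8)/(j + 4)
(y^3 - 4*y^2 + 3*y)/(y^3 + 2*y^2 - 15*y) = (y - 1)/(y + 5)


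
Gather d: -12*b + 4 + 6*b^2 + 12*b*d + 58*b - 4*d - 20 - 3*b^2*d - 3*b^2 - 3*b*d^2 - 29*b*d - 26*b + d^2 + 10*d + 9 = 3*b^2 + 20*b + d^2*(1 - 3*b) + d*(-3*b^2 - 17*b + 6) - 7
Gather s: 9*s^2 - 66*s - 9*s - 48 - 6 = 9*s^2 - 75*s - 54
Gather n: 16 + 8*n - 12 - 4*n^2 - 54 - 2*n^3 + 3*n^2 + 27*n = -2*n^3 - n^2 + 35*n - 50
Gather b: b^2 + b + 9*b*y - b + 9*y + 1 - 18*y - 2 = b^2 + 9*b*y - 9*y - 1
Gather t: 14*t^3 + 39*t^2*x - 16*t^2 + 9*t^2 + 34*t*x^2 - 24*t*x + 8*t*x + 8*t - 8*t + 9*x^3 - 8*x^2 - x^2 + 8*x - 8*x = 14*t^3 + t^2*(39*x - 7) + t*(34*x^2 - 16*x) + 9*x^3 - 9*x^2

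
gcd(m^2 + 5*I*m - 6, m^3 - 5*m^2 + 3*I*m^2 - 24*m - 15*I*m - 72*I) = m + 3*I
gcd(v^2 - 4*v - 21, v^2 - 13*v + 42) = v - 7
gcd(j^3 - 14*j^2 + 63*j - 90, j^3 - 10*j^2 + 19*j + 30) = j^2 - 11*j + 30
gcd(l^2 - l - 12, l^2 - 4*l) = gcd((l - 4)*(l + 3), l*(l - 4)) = l - 4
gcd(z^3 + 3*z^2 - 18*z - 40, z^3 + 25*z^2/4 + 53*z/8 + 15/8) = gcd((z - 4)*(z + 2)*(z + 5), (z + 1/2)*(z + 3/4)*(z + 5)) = z + 5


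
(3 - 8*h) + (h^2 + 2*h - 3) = h^2 - 6*h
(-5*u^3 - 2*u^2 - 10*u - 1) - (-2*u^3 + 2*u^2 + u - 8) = -3*u^3 - 4*u^2 - 11*u + 7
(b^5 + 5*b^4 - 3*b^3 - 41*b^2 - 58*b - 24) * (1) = b^5 + 5*b^4 - 3*b^3 - 41*b^2 - 58*b - 24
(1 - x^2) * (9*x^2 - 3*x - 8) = -9*x^4 + 3*x^3 + 17*x^2 - 3*x - 8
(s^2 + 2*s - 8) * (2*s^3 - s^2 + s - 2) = 2*s^5 + 3*s^4 - 17*s^3 + 8*s^2 - 12*s + 16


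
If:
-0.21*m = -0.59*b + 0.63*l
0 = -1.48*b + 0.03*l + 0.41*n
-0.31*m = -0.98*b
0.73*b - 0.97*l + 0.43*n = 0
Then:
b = 0.00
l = 0.00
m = 0.00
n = 0.00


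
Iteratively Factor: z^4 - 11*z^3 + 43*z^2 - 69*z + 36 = (z - 3)*(z^3 - 8*z^2 + 19*z - 12) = (z - 3)*(z - 1)*(z^2 - 7*z + 12) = (z - 4)*(z - 3)*(z - 1)*(z - 3)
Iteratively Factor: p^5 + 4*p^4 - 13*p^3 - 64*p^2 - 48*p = (p + 3)*(p^4 + p^3 - 16*p^2 - 16*p) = (p + 1)*(p + 3)*(p^3 - 16*p) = (p - 4)*(p + 1)*(p + 3)*(p^2 + 4*p) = (p - 4)*(p + 1)*(p + 3)*(p + 4)*(p)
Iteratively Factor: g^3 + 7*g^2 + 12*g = (g)*(g^2 + 7*g + 12) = g*(g + 3)*(g + 4)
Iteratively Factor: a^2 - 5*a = (a)*(a - 5)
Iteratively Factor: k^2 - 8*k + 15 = (k - 3)*(k - 5)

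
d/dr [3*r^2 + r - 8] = 6*r + 1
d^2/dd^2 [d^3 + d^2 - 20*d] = 6*d + 2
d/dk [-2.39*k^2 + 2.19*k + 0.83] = 2.19 - 4.78*k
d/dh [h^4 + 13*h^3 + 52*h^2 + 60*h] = 4*h^3 + 39*h^2 + 104*h + 60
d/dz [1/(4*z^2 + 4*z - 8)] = (-2*z - 1)/(4*(z^2 + z - 2)^2)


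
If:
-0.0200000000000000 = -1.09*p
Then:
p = 0.02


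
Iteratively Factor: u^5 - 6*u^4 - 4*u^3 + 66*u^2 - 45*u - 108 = (u - 3)*(u^4 - 3*u^3 - 13*u^2 + 27*u + 36) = (u - 3)*(u + 3)*(u^3 - 6*u^2 + 5*u + 12) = (u - 3)^2*(u + 3)*(u^2 - 3*u - 4) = (u - 3)^2*(u + 1)*(u + 3)*(u - 4)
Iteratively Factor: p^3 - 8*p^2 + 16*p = (p)*(p^2 - 8*p + 16) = p*(p - 4)*(p - 4)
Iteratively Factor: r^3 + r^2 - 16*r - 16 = (r + 1)*(r^2 - 16) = (r - 4)*(r + 1)*(r + 4)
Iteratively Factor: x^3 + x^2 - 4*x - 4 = (x - 2)*(x^2 + 3*x + 2) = (x - 2)*(x + 1)*(x + 2)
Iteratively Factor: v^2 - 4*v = (v)*(v - 4)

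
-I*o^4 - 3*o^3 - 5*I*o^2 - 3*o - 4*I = (o - 4*I)*(o - I)*(o + I)*(-I*o + 1)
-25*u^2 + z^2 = (-5*u + z)*(5*u + z)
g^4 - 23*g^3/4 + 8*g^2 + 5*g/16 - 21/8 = (g - 7/2)*(g - 2)*(g - 3/4)*(g + 1/2)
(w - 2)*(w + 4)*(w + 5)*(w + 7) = w^4 + 14*w^3 + 51*w^2 - 26*w - 280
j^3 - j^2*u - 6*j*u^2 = j*(j - 3*u)*(j + 2*u)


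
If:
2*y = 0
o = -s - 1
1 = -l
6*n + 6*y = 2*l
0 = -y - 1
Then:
No Solution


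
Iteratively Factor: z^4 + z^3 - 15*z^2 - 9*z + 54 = (z + 3)*(z^3 - 2*z^2 - 9*z + 18) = (z - 2)*(z + 3)*(z^2 - 9) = (z - 2)*(z + 3)^2*(z - 3)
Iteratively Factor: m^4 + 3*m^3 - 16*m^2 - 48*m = (m)*(m^3 + 3*m^2 - 16*m - 48) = m*(m + 4)*(m^2 - m - 12) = m*(m - 4)*(m + 4)*(m + 3)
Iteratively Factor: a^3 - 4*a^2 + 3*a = (a)*(a^2 - 4*a + 3) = a*(a - 1)*(a - 3)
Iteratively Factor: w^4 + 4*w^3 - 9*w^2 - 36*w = (w + 3)*(w^3 + w^2 - 12*w) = (w - 3)*(w + 3)*(w^2 + 4*w) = w*(w - 3)*(w + 3)*(w + 4)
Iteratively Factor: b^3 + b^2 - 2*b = (b - 1)*(b^2 + 2*b) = (b - 1)*(b + 2)*(b)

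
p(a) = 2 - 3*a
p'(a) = -3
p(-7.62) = 24.86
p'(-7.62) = -3.00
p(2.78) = -6.34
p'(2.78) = -3.00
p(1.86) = -3.58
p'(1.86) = -3.00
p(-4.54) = 15.62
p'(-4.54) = -3.00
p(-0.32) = 2.96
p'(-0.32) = -3.00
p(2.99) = -6.97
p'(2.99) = -3.00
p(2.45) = -5.35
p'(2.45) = -3.00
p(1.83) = -3.49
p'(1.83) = -3.00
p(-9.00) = 29.00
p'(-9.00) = -3.00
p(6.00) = -16.00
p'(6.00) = -3.00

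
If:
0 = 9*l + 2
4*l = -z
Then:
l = -2/9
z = 8/9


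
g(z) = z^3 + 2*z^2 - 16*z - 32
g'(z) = 3*z^2 + 4*z - 16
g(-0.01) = -31.84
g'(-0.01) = -16.04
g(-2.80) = 6.53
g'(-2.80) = -3.68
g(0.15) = -34.35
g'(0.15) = -15.33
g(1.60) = -48.38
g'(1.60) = -1.92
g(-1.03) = -14.49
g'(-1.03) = -16.94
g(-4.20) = -3.61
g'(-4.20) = 20.12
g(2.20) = -46.87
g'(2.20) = 7.32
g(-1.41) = -8.27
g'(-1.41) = -15.68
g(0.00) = -32.00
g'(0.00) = -16.00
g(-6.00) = -80.00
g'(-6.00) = 68.00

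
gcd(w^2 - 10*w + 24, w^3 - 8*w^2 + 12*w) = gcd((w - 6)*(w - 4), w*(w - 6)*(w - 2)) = w - 6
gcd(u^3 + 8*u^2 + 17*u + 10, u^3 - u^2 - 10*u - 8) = u^2 + 3*u + 2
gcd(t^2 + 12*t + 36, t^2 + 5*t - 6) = t + 6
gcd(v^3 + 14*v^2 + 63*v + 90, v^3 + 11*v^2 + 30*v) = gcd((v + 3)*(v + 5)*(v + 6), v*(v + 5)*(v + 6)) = v^2 + 11*v + 30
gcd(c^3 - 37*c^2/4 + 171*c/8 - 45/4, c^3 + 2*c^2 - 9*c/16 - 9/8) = c - 3/4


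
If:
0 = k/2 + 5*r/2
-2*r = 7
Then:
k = 35/2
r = -7/2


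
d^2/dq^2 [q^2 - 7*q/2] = 2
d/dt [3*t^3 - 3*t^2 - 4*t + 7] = 9*t^2 - 6*t - 4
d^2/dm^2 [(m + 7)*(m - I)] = 2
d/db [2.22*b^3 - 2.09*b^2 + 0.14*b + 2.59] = 6.66*b^2 - 4.18*b + 0.14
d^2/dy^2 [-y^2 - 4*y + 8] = -2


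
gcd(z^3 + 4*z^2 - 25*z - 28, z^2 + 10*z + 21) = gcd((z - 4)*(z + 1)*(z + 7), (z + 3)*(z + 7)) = z + 7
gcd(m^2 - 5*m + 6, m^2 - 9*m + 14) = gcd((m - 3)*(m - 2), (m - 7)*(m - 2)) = m - 2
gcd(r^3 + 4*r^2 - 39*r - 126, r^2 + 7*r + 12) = r + 3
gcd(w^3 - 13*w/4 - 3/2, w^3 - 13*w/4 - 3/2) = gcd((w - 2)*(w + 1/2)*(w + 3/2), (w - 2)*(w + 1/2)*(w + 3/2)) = w^3 - 13*w/4 - 3/2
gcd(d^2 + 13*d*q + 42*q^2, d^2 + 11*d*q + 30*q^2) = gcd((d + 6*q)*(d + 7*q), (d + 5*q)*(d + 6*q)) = d + 6*q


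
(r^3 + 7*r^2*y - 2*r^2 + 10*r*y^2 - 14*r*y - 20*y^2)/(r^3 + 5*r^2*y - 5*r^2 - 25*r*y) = (r^2 + 2*r*y - 2*r - 4*y)/(r*(r - 5))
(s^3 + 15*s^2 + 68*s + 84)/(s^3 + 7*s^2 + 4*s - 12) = (s + 7)/(s - 1)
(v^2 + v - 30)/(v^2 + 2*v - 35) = (v + 6)/(v + 7)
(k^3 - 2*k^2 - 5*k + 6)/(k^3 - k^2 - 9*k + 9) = (k + 2)/(k + 3)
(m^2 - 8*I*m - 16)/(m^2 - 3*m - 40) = (-m^2 + 8*I*m + 16)/(-m^2 + 3*m + 40)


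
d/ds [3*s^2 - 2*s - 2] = 6*s - 2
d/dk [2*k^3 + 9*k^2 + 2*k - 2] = 6*k^2 + 18*k + 2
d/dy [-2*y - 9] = -2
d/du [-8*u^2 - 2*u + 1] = -16*u - 2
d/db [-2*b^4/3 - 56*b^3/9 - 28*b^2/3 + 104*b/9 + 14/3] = -8*b^3/3 - 56*b^2/3 - 56*b/3 + 104/9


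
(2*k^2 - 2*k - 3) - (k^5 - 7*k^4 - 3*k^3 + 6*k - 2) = -k^5 + 7*k^4 + 3*k^3 + 2*k^2 - 8*k - 1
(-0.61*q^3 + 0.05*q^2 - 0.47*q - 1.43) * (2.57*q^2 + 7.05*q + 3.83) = -1.5677*q^5 - 4.172*q^4 - 3.1917*q^3 - 6.7971*q^2 - 11.8816*q - 5.4769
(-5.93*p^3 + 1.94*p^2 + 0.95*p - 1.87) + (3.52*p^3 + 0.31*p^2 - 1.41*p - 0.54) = -2.41*p^3 + 2.25*p^2 - 0.46*p - 2.41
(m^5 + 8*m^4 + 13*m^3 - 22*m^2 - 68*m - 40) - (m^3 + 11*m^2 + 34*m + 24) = m^5 + 8*m^4 + 12*m^3 - 33*m^2 - 102*m - 64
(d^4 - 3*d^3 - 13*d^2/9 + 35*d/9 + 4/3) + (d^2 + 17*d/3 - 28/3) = d^4 - 3*d^3 - 4*d^2/9 + 86*d/9 - 8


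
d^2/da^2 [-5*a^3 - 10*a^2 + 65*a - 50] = -30*a - 20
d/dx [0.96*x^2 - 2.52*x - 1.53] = 1.92*x - 2.52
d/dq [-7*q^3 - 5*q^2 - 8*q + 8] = -21*q^2 - 10*q - 8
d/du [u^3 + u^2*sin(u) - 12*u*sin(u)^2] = u^2*cos(u) + 3*u^2 + 2*u*sin(u) - 12*u*sin(2*u) - 12*sin(u)^2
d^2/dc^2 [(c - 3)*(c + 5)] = 2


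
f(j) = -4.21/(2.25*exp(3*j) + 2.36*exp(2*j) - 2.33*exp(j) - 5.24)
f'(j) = -4.21*(-6.75*exp(3*j) - 4.72*exp(2*j) + 2.33*exp(j))/(2.25*exp(3*j) + 2.36*exp(2*j) - 2.33*exp(j) - 5.24)^2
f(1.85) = -0.01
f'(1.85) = 0.02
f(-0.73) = 0.76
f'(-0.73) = 0.10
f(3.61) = -0.00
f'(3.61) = 0.00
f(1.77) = -0.01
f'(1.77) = 0.02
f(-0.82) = 0.75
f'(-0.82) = 0.06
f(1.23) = -0.04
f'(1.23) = 0.12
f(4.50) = -0.00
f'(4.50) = 0.00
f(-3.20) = 0.79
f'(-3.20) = -0.01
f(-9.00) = 0.80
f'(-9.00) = 0.00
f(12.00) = 0.00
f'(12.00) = 0.00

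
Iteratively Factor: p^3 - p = (p + 1)*(p^2 - p) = (p - 1)*(p + 1)*(p)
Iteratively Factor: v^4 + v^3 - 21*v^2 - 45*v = (v + 3)*(v^3 - 2*v^2 - 15*v) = (v - 5)*(v + 3)*(v^2 + 3*v) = (v - 5)*(v + 3)^2*(v)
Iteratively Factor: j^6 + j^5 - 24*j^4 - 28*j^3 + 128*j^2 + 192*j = (j - 4)*(j^5 + 5*j^4 - 4*j^3 - 44*j^2 - 48*j) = (j - 4)*(j - 3)*(j^4 + 8*j^3 + 20*j^2 + 16*j) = j*(j - 4)*(j - 3)*(j^3 + 8*j^2 + 20*j + 16) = j*(j - 4)*(j - 3)*(j + 2)*(j^2 + 6*j + 8) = j*(j - 4)*(j - 3)*(j + 2)^2*(j + 4)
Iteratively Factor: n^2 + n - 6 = (n + 3)*(n - 2)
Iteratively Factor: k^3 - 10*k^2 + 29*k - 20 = (k - 5)*(k^2 - 5*k + 4) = (k - 5)*(k - 1)*(k - 4)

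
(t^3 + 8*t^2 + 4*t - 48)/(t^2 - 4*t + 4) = (t^2 + 10*t + 24)/(t - 2)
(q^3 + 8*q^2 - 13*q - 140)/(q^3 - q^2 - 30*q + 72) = (q^2 + 12*q + 35)/(q^2 + 3*q - 18)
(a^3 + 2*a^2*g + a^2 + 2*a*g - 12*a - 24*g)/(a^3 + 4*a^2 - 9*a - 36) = (a + 2*g)/(a + 3)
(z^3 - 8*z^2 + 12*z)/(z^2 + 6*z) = (z^2 - 8*z + 12)/(z + 6)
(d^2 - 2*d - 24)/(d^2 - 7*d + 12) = (d^2 - 2*d - 24)/(d^2 - 7*d + 12)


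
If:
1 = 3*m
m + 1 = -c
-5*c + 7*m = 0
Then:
No Solution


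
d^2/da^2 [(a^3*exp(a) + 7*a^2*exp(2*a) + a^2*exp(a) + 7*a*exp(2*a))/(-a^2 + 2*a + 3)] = (-a^4 - 28*a^3*exp(a) + 4*a^3 + 168*a^2*exp(a) + 9*a^2 - 168*a*exp(a) - 36*a - 294*exp(a) - 18)*exp(a)/(a^3 - 9*a^2 + 27*a - 27)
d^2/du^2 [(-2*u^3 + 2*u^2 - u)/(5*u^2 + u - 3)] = 2*(-67*u^3 + 108*u^2 - 99*u + 15)/(125*u^6 + 75*u^5 - 210*u^4 - 89*u^3 + 126*u^2 + 27*u - 27)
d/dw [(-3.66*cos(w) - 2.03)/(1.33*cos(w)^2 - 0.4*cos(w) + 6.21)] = (-4.8678*cos(w)^2 - 5.3998*cos(w) + 23.5406)*sin(w)/(1.7689*cos(w)^4 - 1.064*cos(w)^3 + 16.6786*cos(w)^2 - 4.968*cos(w) + 38.5641)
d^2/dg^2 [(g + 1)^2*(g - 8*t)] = 6*g - 16*t + 4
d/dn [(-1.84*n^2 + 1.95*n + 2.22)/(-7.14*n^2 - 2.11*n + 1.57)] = (17.8054*n^2 + 25.924*n + 7.7457)/(50.9796*n^4 + 30.1308*n^3 - 17.9675*n^2 - 6.6254*n + 2.4649)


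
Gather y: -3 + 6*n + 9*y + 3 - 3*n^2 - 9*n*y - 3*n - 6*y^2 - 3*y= -3*n^2 + 3*n - 6*y^2 + y*(6 - 9*n)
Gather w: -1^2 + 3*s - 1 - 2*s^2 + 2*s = -2*s^2 + 5*s - 2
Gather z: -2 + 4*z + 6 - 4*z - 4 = 0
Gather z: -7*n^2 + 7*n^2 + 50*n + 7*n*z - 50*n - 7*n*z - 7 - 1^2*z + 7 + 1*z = 0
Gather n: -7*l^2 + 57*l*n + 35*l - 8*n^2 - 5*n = -7*l^2 + 35*l - 8*n^2 + n*(57*l - 5)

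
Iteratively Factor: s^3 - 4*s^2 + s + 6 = (s - 2)*(s^2 - 2*s - 3) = (s - 3)*(s - 2)*(s + 1)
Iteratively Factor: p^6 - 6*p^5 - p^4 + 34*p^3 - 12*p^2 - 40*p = (p)*(p^5 - 6*p^4 - p^3 + 34*p^2 - 12*p - 40) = p*(p + 1)*(p^4 - 7*p^3 + 6*p^2 + 28*p - 40) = p*(p - 2)*(p + 1)*(p^3 - 5*p^2 - 4*p + 20) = p*(p - 5)*(p - 2)*(p + 1)*(p^2 - 4) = p*(p - 5)*(p - 2)^2*(p + 1)*(p + 2)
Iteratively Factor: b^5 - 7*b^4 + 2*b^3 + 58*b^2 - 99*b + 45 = (b - 3)*(b^4 - 4*b^3 - 10*b^2 + 28*b - 15) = (b - 5)*(b - 3)*(b^3 + b^2 - 5*b + 3) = (b - 5)*(b - 3)*(b - 1)*(b^2 + 2*b - 3) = (b - 5)*(b - 3)*(b - 1)*(b + 3)*(b - 1)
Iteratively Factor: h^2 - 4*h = (h - 4)*(h)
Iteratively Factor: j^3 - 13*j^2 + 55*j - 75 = (j - 3)*(j^2 - 10*j + 25) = (j - 5)*(j - 3)*(j - 5)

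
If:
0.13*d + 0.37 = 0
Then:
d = -2.85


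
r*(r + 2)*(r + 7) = r^3 + 9*r^2 + 14*r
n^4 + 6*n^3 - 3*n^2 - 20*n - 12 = (n - 2)*(n + 1)^2*(n + 6)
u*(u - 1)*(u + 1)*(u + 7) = u^4 + 7*u^3 - u^2 - 7*u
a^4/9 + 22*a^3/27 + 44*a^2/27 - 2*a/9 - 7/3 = (a/3 + 1)^2*(a - 1)*(a + 7/3)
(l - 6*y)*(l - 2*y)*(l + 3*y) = l^3 - 5*l^2*y - 12*l*y^2 + 36*y^3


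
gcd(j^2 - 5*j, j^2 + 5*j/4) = j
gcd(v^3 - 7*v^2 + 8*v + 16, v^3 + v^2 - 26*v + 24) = v - 4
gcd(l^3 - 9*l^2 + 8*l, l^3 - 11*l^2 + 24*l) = l^2 - 8*l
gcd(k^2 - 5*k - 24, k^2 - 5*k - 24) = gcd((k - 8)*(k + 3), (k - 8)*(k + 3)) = k^2 - 5*k - 24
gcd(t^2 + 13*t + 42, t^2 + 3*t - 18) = t + 6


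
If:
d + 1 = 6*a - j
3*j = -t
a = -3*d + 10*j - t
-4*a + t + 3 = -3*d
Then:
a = -9/55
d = -8/5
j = -21/55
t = 63/55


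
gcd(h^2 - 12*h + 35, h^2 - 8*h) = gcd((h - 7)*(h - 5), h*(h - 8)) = 1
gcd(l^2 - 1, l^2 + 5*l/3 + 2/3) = l + 1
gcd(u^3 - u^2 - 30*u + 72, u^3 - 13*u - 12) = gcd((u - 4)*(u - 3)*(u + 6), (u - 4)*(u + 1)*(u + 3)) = u - 4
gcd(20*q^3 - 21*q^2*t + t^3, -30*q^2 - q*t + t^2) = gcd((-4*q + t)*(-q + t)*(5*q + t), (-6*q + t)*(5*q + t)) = 5*q + t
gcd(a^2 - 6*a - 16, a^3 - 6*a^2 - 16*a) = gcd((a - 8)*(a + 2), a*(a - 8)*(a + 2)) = a^2 - 6*a - 16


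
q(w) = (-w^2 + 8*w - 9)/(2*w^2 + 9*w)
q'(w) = (8 - 2*w)/(2*w^2 + 9*w) + (-4*w - 9)*(-w^2 + 8*w - 9)/(2*w^2 + 9*w)^2 = (-25*w^2 + 36*w + 81)/(w^2*(4*w^2 + 36*w + 81))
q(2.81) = 0.14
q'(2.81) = -0.01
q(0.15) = -5.61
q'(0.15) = 44.11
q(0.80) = -0.38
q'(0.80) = 1.30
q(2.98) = 0.13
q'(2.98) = -0.02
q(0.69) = -0.55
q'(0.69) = 1.83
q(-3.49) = 6.96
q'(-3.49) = -7.03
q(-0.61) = 3.00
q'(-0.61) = 2.21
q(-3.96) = 13.18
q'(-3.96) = -24.80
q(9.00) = -0.07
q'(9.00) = -0.03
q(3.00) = 0.13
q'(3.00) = -0.02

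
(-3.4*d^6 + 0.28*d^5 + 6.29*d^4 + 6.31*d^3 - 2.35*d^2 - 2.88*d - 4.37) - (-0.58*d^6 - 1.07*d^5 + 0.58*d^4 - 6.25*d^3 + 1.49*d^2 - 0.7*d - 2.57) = -2.82*d^6 + 1.35*d^5 + 5.71*d^4 + 12.56*d^3 - 3.84*d^2 - 2.18*d - 1.8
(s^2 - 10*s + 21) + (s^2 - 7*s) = 2*s^2 - 17*s + 21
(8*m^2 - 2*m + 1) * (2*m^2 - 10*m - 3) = 16*m^4 - 84*m^3 - 2*m^2 - 4*m - 3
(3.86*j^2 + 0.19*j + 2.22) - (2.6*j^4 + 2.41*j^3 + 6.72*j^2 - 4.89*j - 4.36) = -2.6*j^4 - 2.41*j^3 - 2.86*j^2 + 5.08*j + 6.58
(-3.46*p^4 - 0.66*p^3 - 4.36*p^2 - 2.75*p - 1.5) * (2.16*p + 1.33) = -7.4736*p^5 - 6.0274*p^4 - 10.2954*p^3 - 11.7388*p^2 - 6.8975*p - 1.995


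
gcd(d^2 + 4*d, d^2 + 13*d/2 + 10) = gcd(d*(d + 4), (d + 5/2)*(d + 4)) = d + 4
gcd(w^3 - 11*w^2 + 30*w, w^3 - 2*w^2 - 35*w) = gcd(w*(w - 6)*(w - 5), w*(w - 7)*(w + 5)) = w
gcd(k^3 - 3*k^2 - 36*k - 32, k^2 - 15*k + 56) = k - 8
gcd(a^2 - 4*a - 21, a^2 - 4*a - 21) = a^2 - 4*a - 21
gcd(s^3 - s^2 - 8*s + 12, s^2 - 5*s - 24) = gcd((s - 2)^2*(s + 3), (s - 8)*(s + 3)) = s + 3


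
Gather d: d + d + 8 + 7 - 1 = 2*d + 14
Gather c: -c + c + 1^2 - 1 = 0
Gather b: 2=2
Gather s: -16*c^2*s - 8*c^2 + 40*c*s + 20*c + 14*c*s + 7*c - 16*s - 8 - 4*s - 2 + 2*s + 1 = -8*c^2 + 27*c + s*(-16*c^2 + 54*c - 18) - 9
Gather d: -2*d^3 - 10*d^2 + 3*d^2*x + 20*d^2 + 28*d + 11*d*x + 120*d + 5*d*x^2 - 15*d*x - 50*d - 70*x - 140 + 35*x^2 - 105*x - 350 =-2*d^3 + d^2*(3*x + 10) + d*(5*x^2 - 4*x + 98) + 35*x^2 - 175*x - 490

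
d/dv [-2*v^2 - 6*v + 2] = -4*v - 6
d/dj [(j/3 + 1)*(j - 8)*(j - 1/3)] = j^2 - 32*j/9 - 67/9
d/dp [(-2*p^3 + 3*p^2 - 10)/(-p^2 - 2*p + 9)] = 2*(p^4 + 4*p^3 - 30*p^2 + 17*p - 10)/(p^4 + 4*p^3 - 14*p^2 - 36*p + 81)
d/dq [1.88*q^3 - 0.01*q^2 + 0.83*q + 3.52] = 5.64*q^2 - 0.02*q + 0.83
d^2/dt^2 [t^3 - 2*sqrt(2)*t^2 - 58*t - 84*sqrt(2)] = 6*t - 4*sqrt(2)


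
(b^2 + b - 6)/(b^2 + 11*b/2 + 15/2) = 2*(b - 2)/(2*b + 5)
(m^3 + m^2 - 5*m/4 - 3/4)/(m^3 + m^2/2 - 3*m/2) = (m + 1/2)/m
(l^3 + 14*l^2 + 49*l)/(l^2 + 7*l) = l + 7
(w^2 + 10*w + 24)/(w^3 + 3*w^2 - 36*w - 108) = (w + 4)/(w^2 - 3*w - 18)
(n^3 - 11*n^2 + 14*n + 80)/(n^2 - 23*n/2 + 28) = 2*(n^2 - 3*n - 10)/(2*n - 7)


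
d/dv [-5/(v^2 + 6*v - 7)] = 10*(v + 3)/(v^2 + 6*v - 7)^2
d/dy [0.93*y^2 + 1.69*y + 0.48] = 1.86*y + 1.69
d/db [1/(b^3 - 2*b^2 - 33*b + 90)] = (-3*b^2 + 4*b + 33)/(b^3 - 2*b^2 - 33*b + 90)^2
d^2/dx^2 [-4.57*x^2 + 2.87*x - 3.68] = -9.14000000000000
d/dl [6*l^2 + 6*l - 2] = 12*l + 6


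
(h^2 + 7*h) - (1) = h^2 + 7*h - 1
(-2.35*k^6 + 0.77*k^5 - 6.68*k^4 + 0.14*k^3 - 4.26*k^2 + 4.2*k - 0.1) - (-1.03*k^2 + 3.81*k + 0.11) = -2.35*k^6 + 0.77*k^5 - 6.68*k^4 + 0.14*k^3 - 3.23*k^2 + 0.39*k - 0.21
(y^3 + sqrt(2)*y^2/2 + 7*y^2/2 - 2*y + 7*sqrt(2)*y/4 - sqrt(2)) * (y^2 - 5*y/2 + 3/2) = y^5 + sqrt(2)*y^4/2 + y^4 - 37*y^3/4 + sqrt(2)*y^3/2 - 37*sqrt(2)*y^2/8 + 41*y^2/4 - 3*y + 41*sqrt(2)*y/8 - 3*sqrt(2)/2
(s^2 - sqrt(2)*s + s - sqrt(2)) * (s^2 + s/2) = s^4 - sqrt(2)*s^3 + 3*s^3/2 - 3*sqrt(2)*s^2/2 + s^2/2 - sqrt(2)*s/2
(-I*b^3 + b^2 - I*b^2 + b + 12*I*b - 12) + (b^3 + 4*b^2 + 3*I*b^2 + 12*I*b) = b^3 - I*b^3 + 5*b^2 + 2*I*b^2 + b + 24*I*b - 12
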